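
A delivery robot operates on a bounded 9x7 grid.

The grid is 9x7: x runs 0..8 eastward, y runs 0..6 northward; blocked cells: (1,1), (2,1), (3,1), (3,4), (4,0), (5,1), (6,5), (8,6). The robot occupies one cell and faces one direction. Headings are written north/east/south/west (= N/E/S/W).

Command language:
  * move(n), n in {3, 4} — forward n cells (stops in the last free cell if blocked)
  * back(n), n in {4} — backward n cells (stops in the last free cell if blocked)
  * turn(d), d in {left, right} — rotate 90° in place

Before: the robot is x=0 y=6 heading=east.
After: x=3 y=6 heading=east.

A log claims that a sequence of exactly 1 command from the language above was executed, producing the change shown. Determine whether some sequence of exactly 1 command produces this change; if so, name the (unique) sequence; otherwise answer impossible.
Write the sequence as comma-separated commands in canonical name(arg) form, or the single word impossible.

move(3)

key: still facing E — the one step turns nothing
begin: x=0 y=6 heading=east
t=1 move(3) ⇒ x=3 y=6 heading=east
all 5 alternatives checked — unique.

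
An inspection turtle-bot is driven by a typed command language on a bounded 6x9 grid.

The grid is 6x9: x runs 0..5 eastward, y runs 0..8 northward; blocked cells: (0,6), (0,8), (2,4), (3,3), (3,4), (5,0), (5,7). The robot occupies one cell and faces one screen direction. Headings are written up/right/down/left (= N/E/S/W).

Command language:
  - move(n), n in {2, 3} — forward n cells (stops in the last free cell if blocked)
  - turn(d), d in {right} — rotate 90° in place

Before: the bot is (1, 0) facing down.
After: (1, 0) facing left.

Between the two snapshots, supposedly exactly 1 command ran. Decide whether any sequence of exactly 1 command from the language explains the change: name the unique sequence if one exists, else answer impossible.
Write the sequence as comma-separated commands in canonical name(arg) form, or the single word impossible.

key: parked at (1,0) the whole time — nothing moves the robot
t0: (1, 0) facing down
t=1 turn(right) ⇒ (1, 0) facing left
all 3 alternatives checked — unique.

turn(right)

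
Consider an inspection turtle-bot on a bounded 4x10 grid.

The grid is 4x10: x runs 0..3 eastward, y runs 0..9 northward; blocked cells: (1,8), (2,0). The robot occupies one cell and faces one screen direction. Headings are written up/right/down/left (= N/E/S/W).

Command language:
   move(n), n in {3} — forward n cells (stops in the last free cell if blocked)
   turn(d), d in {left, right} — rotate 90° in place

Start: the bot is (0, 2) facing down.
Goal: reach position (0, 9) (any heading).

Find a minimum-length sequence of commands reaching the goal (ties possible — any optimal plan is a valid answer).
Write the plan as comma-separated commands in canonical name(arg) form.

initial: (0, 2) facing down
t=1 turn(right) ⇒ (0, 2) facing left
t=2 turn(right) ⇒ (0, 2) facing up
t=3 move(3) ⇒ (0, 5) facing up
t=4 move(3) ⇒ (0, 8) facing up
t=5 move(3) ⇒ (0, 9) facing up
no 4-step plan works, so 5 is optimal.

turn(right), turn(right), move(3), move(3), move(3)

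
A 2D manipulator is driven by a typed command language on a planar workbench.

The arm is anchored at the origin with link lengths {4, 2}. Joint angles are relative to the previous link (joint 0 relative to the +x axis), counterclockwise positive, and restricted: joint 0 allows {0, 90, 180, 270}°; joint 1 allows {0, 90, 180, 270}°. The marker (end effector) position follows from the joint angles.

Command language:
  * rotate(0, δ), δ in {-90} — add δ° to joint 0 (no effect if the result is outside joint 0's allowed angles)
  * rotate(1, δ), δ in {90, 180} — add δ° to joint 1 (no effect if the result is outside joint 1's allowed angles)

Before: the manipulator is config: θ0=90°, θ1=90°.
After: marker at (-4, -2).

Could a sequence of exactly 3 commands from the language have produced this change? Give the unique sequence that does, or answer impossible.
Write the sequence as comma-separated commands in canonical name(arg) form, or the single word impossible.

initial: config: θ0=90°, θ1=90°
t=1 rotate(0, -90) ⇒ config: θ0=0°, θ1=90°
t=2 rotate(0, -90) ⇒ config: θ0=270°, θ1=90°
t=3 rotate(0, -90) ⇒ config: θ0=180°, θ1=90°
all 27 alternatives checked — unique.

rotate(0, -90), rotate(0, -90), rotate(0, -90)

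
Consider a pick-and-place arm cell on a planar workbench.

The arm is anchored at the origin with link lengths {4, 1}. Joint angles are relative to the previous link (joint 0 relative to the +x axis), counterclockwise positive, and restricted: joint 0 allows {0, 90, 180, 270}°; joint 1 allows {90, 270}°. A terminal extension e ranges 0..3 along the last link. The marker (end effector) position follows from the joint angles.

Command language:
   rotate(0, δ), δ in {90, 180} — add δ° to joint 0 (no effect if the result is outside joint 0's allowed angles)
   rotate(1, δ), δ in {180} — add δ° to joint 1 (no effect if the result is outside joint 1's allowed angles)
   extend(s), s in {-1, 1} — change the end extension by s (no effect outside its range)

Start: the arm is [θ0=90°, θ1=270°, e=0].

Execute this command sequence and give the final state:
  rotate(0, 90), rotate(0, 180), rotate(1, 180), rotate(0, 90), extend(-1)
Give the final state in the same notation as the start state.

[θ0=90°, θ1=90°, e=0]

from: [θ0=90°, θ1=270°, e=0]
1. rotate(0, 90) → [θ0=180°, θ1=270°, e=0]
2. rotate(0, 180) → [θ0=0°, θ1=270°, e=0]
3. rotate(1, 180) → [θ0=0°, θ1=90°, e=0]
4. rotate(0, 90) → [θ0=90°, θ1=90°, e=0]
5. extend(-1) → [θ0=90°, θ1=90°, e=0]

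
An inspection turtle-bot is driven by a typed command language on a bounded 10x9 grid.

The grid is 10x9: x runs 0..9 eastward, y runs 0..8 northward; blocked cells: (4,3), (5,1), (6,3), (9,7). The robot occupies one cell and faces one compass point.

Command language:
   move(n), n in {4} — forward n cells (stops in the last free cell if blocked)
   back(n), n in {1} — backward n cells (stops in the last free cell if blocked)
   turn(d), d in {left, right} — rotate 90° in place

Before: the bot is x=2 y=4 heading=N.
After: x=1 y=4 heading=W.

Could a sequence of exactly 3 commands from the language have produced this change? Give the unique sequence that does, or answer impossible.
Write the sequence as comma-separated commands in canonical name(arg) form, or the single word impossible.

turn(left), move(4), back(1)

key: cell and facing (now W) both changed — the 3 commands mix motion and turning
t0: x=2 y=4 heading=N
step 1 (turn(left)): x=2 y=4 heading=W
step 2 (move(4)): x=0 y=4 heading=W
step 3 (back(1)): x=1 y=4 heading=W
all 64 alternatives checked — unique.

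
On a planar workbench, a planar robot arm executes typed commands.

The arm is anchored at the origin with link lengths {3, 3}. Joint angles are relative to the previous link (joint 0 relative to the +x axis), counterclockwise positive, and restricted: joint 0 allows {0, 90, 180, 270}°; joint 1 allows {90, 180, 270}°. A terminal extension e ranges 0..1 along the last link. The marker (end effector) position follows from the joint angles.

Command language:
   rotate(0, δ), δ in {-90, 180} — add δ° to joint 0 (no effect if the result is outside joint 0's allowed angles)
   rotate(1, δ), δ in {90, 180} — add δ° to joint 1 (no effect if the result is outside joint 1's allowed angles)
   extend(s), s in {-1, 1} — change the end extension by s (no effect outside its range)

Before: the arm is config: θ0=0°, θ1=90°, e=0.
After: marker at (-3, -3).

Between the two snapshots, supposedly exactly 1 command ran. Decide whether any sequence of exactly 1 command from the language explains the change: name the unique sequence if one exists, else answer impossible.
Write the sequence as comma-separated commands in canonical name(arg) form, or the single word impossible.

initial: config: θ0=0°, θ1=90°, e=0
[1] after rotate(0, 180): config: θ0=180°, θ1=90°, e=0
no rival 1-sequence matches.

rotate(0, 180)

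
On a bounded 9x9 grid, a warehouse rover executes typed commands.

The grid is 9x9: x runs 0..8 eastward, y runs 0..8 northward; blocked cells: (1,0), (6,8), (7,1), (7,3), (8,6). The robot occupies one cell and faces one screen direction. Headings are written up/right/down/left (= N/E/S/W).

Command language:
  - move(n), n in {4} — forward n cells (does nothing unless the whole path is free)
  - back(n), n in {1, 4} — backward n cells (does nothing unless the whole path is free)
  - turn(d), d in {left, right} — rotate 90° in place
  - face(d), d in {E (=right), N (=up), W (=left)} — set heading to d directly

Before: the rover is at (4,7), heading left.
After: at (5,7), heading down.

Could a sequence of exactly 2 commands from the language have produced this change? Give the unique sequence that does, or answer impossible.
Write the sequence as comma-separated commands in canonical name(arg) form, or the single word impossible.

key: position moved to (5,7) AND the heading swung to S — translation plus rotation needed
from: at (4,7), heading left
[1] after back(1): at (5,7), heading left
[2] after turn(left): at (5,7), heading down
no other 2-command option fits: unique.

back(1), turn(left)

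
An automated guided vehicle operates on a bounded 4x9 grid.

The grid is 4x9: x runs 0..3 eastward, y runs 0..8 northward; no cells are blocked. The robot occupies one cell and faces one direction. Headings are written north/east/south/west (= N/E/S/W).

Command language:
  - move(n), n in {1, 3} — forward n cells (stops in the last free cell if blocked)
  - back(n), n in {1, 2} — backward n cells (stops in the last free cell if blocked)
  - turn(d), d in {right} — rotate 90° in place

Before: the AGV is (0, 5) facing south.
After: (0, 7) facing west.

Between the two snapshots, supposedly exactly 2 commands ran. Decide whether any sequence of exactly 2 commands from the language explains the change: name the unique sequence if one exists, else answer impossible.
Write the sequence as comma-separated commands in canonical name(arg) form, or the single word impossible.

key: running turn(right) before back(2) would end elsewhere — order is forced
t0: (0, 5) facing south
[1] after back(2): (0, 7) facing south
[2] after turn(right): (0, 7) facing west
no other 2-command option fits: unique.

back(2), turn(right)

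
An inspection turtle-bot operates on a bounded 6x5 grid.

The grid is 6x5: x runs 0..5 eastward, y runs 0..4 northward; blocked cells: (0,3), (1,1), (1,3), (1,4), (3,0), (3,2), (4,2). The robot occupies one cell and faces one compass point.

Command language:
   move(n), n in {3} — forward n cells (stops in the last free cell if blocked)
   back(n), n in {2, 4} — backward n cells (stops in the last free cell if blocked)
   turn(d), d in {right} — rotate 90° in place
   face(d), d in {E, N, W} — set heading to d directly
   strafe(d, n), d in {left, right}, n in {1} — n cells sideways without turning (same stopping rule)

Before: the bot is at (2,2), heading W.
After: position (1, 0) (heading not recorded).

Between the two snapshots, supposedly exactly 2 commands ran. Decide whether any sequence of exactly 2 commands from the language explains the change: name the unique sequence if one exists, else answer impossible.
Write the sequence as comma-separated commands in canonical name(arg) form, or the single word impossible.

checked all 2-command options: none fits.

impossible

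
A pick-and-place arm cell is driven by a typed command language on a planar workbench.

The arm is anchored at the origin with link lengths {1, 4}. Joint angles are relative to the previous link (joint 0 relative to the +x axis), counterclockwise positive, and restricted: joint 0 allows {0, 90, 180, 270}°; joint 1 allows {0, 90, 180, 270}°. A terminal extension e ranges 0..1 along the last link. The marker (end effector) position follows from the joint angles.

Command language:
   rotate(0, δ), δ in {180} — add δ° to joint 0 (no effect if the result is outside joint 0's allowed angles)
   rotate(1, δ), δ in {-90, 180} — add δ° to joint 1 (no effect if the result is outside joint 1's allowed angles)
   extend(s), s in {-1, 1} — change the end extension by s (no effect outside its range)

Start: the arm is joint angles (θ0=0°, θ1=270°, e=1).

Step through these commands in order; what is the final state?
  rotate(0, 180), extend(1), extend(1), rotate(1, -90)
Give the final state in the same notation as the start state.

joint angles (θ0=180°, θ1=180°, e=1)

initial: joint angles (θ0=0°, θ1=270°, e=1)
t=1 rotate(0, 180) ⇒ joint angles (θ0=180°, θ1=270°, e=1)
t=2 extend(1) ⇒ joint angles (θ0=180°, θ1=270°, e=1)
t=3 extend(1) ⇒ joint angles (θ0=180°, θ1=270°, e=1)
t=4 rotate(1, -90) ⇒ joint angles (θ0=180°, θ1=180°, e=1)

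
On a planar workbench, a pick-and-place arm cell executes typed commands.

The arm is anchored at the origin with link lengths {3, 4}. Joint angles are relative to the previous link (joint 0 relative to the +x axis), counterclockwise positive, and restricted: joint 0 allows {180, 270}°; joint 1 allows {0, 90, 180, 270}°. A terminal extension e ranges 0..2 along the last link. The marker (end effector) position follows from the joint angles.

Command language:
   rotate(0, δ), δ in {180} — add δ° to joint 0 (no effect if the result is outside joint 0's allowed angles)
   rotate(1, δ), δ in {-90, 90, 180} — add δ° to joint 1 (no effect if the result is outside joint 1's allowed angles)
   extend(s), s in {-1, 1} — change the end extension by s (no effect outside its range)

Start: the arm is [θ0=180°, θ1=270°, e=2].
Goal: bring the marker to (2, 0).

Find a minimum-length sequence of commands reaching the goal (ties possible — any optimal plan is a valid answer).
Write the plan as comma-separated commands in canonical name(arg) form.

rotate(1, -90), extend(-1)

start: [θ0=180°, θ1=270°, e=2]
step 1 (rotate(1, -90)): [θ0=180°, θ1=180°, e=2]
step 2 (extend(-1)): [θ0=180°, θ1=180°, e=1]
nothing shorter than 2 reaches the goal.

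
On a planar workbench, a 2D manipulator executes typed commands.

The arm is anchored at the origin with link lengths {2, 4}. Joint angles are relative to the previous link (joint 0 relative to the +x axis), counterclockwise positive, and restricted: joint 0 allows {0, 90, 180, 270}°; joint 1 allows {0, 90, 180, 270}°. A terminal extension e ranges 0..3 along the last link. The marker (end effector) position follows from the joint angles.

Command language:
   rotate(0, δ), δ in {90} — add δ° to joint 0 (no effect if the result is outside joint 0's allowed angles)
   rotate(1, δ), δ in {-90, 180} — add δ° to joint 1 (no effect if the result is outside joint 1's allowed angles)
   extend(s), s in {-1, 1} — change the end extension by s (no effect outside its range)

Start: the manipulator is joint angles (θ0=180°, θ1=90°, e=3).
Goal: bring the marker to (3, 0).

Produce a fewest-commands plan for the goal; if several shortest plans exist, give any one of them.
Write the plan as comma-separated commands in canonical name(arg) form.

initial: joint angles (θ0=180°, θ1=90°, e=3)
[1] after rotate(1, -90): joint angles (θ0=180°, θ1=0°, e=3)
[2] after rotate(1, 180): joint angles (θ0=180°, θ1=180°, e=3)
[3] after extend(-1): joint angles (θ0=180°, θ1=180°, e=2)
[4] after extend(-1): joint angles (θ0=180°, θ1=180°, e=1)
shorter routes all fall short; 4 is best.

rotate(1, -90), rotate(1, 180), extend(-1), extend(-1)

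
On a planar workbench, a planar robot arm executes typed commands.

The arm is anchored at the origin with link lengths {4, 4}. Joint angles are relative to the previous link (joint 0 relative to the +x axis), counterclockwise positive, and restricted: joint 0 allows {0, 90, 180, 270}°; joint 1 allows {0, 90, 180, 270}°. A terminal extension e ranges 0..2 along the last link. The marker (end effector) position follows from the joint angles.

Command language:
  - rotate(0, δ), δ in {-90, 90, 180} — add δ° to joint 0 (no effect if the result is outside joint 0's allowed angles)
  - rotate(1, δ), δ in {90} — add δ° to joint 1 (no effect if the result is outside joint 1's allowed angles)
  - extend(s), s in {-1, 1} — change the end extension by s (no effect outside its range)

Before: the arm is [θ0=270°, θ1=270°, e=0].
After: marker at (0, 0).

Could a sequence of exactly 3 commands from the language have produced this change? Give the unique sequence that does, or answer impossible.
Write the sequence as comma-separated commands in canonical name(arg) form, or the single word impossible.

t0: [θ0=270°, θ1=270°, e=0]
step 1 (rotate(1, 90)): [θ0=270°, θ1=0°, e=0]
step 2 (rotate(1, 90)): [θ0=270°, θ1=90°, e=0]
step 3 (rotate(1, 90)): [θ0=270°, θ1=180°, e=0]
no other 3-command option fits: unique.

rotate(1, 90), rotate(1, 90), rotate(1, 90)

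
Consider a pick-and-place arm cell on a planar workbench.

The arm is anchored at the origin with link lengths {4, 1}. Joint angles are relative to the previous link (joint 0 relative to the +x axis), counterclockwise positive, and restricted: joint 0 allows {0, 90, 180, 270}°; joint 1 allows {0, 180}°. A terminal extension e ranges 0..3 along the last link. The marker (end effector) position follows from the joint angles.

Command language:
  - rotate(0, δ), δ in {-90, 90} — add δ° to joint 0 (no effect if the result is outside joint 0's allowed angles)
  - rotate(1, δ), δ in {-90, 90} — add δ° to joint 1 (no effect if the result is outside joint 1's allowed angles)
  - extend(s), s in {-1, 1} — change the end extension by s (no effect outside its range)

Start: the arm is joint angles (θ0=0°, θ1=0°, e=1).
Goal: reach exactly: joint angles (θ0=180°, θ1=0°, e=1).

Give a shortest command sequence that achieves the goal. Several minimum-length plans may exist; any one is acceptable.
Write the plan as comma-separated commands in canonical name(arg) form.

initial: joint angles (θ0=0°, θ1=0°, e=1)
1. rotate(0, 90) → joint angles (θ0=90°, θ1=0°, e=1)
2. rotate(0, 90) → joint angles (θ0=180°, θ1=0°, e=1)
shorter routes all fall short; 2 is best.

rotate(0, 90), rotate(0, 90)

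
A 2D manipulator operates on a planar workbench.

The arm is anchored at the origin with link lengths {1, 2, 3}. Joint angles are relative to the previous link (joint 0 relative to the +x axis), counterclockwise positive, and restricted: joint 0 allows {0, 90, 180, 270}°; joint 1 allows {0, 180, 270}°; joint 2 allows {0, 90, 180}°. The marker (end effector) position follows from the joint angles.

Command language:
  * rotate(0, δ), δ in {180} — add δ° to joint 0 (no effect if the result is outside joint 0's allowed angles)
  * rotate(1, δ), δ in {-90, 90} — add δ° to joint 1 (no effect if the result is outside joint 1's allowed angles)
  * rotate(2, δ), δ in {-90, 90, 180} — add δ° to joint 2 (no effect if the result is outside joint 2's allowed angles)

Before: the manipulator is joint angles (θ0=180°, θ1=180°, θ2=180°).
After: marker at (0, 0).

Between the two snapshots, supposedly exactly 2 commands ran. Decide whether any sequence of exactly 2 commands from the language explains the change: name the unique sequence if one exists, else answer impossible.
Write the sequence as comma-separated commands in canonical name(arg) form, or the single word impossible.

rotate(1, 90), rotate(1, 90)

start: joint angles (θ0=180°, θ1=180°, θ2=180°)
1. rotate(1, 90) → joint angles (θ0=180°, θ1=270°, θ2=180°)
2. rotate(1, 90) → joint angles (θ0=180°, θ1=0°, θ2=180°)
all 36 alternatives checked — unique.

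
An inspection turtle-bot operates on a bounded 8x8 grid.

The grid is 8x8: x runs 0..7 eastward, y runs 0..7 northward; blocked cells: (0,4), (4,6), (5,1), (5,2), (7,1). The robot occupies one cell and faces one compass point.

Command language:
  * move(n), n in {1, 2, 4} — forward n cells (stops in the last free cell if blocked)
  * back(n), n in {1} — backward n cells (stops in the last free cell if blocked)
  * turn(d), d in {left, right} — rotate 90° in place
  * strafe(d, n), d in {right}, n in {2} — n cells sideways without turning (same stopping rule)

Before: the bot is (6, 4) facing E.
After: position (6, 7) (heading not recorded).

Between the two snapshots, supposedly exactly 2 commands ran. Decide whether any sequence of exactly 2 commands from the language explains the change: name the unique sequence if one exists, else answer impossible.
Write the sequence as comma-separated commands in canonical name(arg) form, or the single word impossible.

key: order matters: swapping turn(left) and move(4) lands elsewhere
begin: (6, 4) facing E
t=1 turn(left) ⇒ (6, 4) facing N
t=2 move(4) ⇒ (6, 7) facing N
uniquely the one of 49 2-step routes that fits.

turn(left), move(4)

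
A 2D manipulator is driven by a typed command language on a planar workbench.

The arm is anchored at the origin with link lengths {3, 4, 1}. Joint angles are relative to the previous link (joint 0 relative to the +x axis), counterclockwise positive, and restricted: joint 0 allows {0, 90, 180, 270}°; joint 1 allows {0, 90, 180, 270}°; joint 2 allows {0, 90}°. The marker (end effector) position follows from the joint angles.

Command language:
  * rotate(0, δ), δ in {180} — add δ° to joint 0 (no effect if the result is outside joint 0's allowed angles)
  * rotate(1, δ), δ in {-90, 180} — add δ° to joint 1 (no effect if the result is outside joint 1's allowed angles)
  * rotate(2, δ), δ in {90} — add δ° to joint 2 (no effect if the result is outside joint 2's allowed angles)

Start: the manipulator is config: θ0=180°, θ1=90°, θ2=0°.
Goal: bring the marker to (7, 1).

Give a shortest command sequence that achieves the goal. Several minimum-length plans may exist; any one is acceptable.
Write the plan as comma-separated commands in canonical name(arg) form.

start: config: θ0=180°, θ1=90°, θ2=0°
t=1 rotate(2, 90) ⇒ config: θ0=180°, θ1=90°, θ2=90°
t=2 rotate(0, 180) ⇒ config: θ0=0°, θ1=90°, θ2=90°
t=3 rotate(1, -90) ⇒ config: θ0=0°, θ1=0°, θ2=90°
no 2-step plan works, so 3 is optimal.

rotate(2, 90), rotate(0, 180), rotate(1, -90)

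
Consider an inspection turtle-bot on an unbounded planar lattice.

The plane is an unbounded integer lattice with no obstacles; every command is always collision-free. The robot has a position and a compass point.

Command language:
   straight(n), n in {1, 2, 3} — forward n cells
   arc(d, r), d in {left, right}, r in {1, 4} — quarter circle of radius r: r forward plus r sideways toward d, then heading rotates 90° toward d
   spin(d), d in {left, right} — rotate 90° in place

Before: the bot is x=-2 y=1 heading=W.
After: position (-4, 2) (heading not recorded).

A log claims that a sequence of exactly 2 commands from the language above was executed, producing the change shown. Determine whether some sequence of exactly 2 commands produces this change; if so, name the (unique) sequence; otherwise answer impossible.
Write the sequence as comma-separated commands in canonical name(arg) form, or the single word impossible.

key: order matters: swapping straight(1) and arc(right, 1) lands elsewhere
initial: x=-2 y=1 heading=W
step 1 (straight(1)): x=-3 y=1 heading=W
step 2 (arc(right, 1)): x=-4 y=2 heading=N
all 81 alternatives checked — unique.

straight(1), arc(right, 1)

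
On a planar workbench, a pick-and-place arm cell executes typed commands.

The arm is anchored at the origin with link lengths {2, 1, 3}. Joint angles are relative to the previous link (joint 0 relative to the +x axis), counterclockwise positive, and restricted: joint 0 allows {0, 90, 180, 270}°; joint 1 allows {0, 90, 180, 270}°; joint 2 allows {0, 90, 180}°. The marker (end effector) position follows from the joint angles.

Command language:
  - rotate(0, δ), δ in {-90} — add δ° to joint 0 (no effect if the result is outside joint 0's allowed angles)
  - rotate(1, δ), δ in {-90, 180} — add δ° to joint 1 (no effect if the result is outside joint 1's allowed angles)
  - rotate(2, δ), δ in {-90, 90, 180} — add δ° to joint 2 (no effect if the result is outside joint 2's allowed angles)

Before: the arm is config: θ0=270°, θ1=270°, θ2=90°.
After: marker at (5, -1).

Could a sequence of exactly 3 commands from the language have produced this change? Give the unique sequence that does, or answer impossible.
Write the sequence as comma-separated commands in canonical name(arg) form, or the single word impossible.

rotate(0, -90), rotate(0, -90), rotate(0, -90)

start: config: θ0=270°, θ1=270°, θ2=90°
1. rotate(0, -90) → config: θ0=180°, θ1=270°, θ2=90°
2. rotate(0, -90) → config: θ0=90°, θ1=270°, θ2=90°
3. rotate(0, -90) → config: θ0=0°, θ1=270°, θ2=90°
no other 3-command option fits: unique.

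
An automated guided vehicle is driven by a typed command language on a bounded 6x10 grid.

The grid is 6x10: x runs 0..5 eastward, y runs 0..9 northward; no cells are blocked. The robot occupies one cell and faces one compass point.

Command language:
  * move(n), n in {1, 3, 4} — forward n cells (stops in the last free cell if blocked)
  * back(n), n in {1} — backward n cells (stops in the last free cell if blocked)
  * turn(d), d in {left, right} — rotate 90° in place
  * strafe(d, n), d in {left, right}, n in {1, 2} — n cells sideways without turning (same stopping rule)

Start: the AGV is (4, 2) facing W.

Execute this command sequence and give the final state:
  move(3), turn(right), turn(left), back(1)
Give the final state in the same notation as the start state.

(2, 2) facing W

begin: (4, 2) facing W
[1] after move(3): (1, 2) facing W
[2] after turn(right): (1, 2) facing N
[3] after turn(left): (1, 2) facing W
[4] after back(1): (2, 2) facing W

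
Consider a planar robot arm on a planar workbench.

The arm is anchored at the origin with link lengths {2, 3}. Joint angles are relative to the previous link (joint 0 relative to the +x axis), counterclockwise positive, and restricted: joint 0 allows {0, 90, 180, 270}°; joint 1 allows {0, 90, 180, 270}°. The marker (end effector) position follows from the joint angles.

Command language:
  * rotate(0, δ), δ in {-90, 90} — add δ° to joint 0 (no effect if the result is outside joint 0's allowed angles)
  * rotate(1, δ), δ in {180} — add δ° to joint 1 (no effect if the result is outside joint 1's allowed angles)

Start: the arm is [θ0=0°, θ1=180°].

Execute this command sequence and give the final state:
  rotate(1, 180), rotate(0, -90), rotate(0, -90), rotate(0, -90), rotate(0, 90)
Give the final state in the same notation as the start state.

t0: [θ0=0°, θ1=180°]
t=1 rotate(1, 180) ⇒ [θ0=0°, θ1=0°]
t=2 rotate(0, -90) ⇒ [θ0=270°, θ1=0°]
t=3 rotate(0, -90) ⇒ [θ0=180°, θ1=0°]
t=4 rotate(0, -90) ⇒ [θ0=90°, θ1=0°]
t=5 rotate(0, 90) ⇒ [θ0=180°, θ1=0°]

[θ0=180°, θ1=0°]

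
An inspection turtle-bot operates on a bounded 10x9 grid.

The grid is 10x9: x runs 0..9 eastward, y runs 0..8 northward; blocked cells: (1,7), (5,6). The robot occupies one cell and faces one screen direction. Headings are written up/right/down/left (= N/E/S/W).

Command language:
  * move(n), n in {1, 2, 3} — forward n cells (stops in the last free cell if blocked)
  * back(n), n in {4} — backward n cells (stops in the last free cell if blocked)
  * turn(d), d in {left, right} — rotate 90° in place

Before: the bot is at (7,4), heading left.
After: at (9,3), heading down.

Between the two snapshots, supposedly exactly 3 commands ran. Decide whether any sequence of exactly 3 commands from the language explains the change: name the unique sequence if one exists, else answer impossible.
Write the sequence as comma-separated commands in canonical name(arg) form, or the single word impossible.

key: cell and facing (now S) both changed — the 3 commands mix motion and turning
t0: at (7,4), heading left
[1] after back(4): at (9,4), heading left
[2] after turn(left): at (9,4), heading down
[3] after move(1): at (9,3), heading down
uniquely the one of 216 3-step routes that fits.

back(4), turn(left), move(1)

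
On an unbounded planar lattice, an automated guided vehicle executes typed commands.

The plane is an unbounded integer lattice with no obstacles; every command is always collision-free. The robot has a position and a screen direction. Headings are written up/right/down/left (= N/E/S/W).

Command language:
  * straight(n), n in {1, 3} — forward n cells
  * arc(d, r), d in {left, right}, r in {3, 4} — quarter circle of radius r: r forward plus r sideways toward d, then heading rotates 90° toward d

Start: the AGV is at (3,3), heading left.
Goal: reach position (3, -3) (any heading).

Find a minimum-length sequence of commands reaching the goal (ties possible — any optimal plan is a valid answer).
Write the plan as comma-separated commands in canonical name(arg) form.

from: at (3,3), heading left
step 1 (arc(left, 3)): at (0,0), heading down
step 2 (arc(left, 3)): at (3,-3), heading right
nothing shorter than 2 reaches the goal.

arc(left, 3), arc(left, 3)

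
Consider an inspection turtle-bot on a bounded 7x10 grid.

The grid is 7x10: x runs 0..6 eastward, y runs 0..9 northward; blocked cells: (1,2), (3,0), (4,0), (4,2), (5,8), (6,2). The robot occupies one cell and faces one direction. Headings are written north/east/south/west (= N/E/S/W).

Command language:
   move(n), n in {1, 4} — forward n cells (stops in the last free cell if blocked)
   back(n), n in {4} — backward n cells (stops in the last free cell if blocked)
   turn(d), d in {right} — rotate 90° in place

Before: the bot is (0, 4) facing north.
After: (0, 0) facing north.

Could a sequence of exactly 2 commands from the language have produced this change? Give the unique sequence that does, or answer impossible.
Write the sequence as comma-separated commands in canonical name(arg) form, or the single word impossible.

back(4), back(4)

key: still facing N at the end — nothing in the sequence rotates
t0: (0, 4) facing north
1. back(4) → (0, 0) facing north
2. back(4) → (0, 0) facing north
no other 2-command option fits: unique.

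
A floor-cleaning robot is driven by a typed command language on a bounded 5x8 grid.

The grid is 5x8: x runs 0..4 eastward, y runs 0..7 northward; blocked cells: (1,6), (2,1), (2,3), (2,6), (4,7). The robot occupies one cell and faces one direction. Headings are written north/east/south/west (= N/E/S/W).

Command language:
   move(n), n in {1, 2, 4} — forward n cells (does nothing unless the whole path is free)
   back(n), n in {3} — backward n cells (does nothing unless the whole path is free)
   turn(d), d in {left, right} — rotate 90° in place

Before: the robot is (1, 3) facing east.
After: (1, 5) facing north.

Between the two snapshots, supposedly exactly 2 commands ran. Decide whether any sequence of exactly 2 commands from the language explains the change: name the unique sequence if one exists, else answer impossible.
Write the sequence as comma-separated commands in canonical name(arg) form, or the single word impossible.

key: position moved to (1,5) AND the heading swung to N — translation plus rotation needed
start: (1, 3) facing east
[1] after turn(left): (1, 3) facing north
[2] after move(2): (1, 5) facing north
uniquely the one of 36 2-step routes that fits.

turn(left), move(2)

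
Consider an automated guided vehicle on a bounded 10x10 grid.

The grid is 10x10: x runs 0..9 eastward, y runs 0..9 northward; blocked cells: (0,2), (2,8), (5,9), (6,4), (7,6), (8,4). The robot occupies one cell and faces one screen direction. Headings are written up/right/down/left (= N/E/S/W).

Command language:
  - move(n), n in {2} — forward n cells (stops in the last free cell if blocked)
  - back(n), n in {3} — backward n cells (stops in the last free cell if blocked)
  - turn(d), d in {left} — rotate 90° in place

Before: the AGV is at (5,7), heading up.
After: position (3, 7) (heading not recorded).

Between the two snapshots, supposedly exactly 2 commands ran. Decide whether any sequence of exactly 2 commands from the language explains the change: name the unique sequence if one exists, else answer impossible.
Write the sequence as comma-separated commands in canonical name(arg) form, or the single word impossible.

turn(left), move(2)

key: running move(2) before turn(left) would end elsewhere — order is forced
t0: at (5,7), heading up
step 1 (turn(left)): at (5,7), heading left
step 2 (move(2)): at (3,7), heading left
all 9 alternatives checked — unique.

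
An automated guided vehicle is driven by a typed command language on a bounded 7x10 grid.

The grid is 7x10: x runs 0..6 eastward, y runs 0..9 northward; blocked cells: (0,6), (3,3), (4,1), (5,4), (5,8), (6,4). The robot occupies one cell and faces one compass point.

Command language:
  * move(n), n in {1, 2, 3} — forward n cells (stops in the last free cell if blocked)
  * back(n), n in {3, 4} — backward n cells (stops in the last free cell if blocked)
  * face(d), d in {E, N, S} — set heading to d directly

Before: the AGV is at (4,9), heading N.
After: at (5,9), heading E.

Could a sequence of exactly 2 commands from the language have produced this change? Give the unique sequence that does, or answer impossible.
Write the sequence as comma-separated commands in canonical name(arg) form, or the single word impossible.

key: cell and facing (now E) both changed — the 2 commands mix motion and turning
from: at (4,9), heading N
t=1 face(E) ⇒ at (4,9), heading E
t=2 move(1) ⇒ at (5,9), heading E
no rival 2-sequence matches.

face(E), move(1)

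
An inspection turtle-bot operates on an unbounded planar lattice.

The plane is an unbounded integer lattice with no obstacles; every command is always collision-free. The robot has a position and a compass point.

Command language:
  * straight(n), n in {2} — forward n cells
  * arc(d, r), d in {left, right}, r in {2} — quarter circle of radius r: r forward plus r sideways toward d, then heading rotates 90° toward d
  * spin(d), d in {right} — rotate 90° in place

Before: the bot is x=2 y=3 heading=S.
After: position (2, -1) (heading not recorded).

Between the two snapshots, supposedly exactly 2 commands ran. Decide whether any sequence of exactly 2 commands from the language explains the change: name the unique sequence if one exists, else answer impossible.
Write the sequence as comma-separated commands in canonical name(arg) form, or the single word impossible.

t0: x=2 y=3 heading=S
[1] after straight(2): x=2 y=1 heading=S
[2] after straight(2): x=2 y=-1 heading=S
no other 2-command option fits: unique.

straight(2), straight(2)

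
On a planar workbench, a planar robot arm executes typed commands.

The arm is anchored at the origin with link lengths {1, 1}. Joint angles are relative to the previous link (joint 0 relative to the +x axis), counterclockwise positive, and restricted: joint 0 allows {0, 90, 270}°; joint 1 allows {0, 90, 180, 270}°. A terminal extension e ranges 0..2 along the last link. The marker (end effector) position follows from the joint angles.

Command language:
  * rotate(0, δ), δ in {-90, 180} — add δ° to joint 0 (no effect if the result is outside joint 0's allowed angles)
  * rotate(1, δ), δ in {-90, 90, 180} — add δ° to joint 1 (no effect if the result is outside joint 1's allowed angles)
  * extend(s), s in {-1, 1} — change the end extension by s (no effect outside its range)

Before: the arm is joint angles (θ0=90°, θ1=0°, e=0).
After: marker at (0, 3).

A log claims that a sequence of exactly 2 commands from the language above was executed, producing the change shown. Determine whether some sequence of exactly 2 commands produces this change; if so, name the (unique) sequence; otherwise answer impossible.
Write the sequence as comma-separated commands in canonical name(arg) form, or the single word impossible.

extend(-1), extend(1)

key: running extend(1) before extend(-1) would end elsewhere — order is forced
initial: joint angles (θ0=90°, θ1=0°, e=0)
1. extend(-1) → joint angles (θ0=90°, θ1=0°, e=0)
2. extend(1) → joint angles (θ0=90°, θ1=0°, e=1)
no other 2-command option fits: unique.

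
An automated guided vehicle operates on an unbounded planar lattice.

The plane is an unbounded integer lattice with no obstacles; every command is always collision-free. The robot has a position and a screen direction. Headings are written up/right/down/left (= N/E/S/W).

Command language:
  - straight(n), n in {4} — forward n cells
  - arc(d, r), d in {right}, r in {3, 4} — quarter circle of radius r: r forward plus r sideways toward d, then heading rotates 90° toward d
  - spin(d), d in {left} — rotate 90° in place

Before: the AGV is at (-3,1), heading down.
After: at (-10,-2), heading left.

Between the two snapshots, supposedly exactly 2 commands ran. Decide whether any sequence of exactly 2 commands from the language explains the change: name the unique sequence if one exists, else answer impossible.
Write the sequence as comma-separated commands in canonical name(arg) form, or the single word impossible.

key: order matters: swapping arc(right, 3) and straight(4) lands elsewhere
t0: at (-3,1), heading down
1. arc(right, 3) → at (-6,-2), heading left
2. straight(4) → at (-10,-2), heading left
uniquely the one of 16 2-step routes that fits.

arc(right, 3), straight(4)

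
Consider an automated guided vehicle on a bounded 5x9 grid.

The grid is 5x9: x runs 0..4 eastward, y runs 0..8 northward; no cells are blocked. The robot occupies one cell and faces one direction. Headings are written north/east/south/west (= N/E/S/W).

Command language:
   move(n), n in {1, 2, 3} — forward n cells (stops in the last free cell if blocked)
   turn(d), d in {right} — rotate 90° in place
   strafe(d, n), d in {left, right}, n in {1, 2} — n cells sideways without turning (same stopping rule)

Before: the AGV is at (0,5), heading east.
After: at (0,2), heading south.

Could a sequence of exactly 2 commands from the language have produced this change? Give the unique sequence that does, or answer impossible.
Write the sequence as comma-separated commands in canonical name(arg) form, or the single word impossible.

key: running move(3) before turn(right) would end elsewhere — order is forced
from: at (0,5), heading east
1. turn(right) → at (0,5), heading south
2. move(3) → at (0,2), heading south
no other 2-command option fits: unique.

turn(right), move(3)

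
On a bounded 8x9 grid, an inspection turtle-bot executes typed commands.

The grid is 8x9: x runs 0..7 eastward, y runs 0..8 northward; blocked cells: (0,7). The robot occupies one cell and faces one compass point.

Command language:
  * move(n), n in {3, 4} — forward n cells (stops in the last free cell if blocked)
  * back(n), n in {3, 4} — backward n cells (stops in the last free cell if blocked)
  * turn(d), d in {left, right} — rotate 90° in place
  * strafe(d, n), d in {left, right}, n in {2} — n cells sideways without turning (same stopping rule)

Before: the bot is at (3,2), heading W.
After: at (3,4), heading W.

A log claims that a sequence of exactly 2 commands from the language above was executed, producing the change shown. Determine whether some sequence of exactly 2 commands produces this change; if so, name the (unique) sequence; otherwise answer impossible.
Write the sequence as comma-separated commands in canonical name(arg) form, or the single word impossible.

no 2-step route produces this change.

impossible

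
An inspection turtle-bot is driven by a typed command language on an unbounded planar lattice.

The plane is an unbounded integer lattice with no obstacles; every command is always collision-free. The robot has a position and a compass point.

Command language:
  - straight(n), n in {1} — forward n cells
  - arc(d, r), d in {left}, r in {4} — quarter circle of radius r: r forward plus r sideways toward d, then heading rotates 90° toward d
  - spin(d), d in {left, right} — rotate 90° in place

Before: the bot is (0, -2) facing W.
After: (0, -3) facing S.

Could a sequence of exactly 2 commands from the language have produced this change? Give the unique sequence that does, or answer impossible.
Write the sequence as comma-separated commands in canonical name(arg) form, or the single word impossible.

key: running straight(1) before spin(left) would end elsewhere — order is forced
initial: (0, -2) facing W
t=1 spin(left) ⇒ (0, -2) facing S
t=2 straight(1) ⇒ (0, -3) facing S
uniquely the one of 16 2-step routes that fits.

spin(left), straight(1)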